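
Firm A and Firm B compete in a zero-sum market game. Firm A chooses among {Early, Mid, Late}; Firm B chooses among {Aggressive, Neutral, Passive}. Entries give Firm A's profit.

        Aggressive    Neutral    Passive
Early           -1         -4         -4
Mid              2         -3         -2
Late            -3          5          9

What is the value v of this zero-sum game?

1/13

Row minima: Early → -4, Mid → -3, Late → -3; maximin = -3.
Column maxima: Aggressive → 2, Neutral → 5, Passive → 9; minimax = 2.
-3 ≠ 2, so there is no saddle point; optimal play is mixed.
Early is strictly dominated by Mid, so Firm A never plays it.
With Early eliminated, Passive is strictly dominated by Neutral (it gives Firm A strictly more in every remaining row), so Firm B never plays it.
On the remaining 2×2 (Mid, Late vs Aggressive, Neutral):
Let Firm A play Mid with probability p. Expected payoff against Aggressive: 2p + (-3)(1−p) = 5p − 3; against Neutral: (-3)p + 5(1−p) = −8p + 5.
Setting these equal: 5p − 3 = −8p + 5 ⇒ 13p = 8 ⇒ p = 8/13, and the value is (5)·(8/13) − 3 = 1/13.
For Firm B: with q = P(Aggressive), equating Mid's and Late's payoffs gives 5q − 3 = −8q + 5 ⇒ q = 8/13.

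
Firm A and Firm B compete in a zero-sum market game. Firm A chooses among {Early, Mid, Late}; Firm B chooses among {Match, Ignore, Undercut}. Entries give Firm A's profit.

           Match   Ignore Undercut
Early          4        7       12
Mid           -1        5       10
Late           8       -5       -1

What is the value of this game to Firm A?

Row minima: Early → 4, Mid → -1, Late → -5; maximin = 4.
Column maxima: Match → 8, Ignore → 7, Undercut → 12; minimax = 7.
4 ≠ 7, so there is no saddle point; optimal play is mixed.
Mid is strictly dominated by Early, so Firm A never plays it.
Undercut is strictly dominated by Ignore (it gives Firm A strictly more in every row), so Firm B never plays it.
On the remaining 2×2 (Early, Late vs Match, Ignore):
Let Firm A play Early with probability p. Expected payoff against Match: 4p + 8(1−p) = −4p + 8; against Ignore: 7p + (-5)(1−p) = 12p − 5.
Setting these equal: −4p + 8 = 12p − 5 ⇒ −16p = -13 ⇒ p = 13/16, and the value is (-4)·(13/16) + 8 = 19/4.
For Firm B: with q = P(Match), equating Early's and Late's payoffs gives −3q + 7 = 13q − 5 ⇒ q = 3/4.

19/4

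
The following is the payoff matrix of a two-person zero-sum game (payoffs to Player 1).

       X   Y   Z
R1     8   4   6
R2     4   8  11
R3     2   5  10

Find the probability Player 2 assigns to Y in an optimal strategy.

Row minima: R1 → 4, R2 → 4, R3 → 2; maximin = 4.
Column maxima: X → 8, Y → 8, Z → 11; minimax = 8.
4 ≠ 8, so there is no saddle point; optimal play is mixed.
R3 is strictly dominated by R2, so Player 1 never plays it.
Z is strictly dominated by Y (it gives Player 1 strictly more in every row), so Player 2 never plays it.
On the remaining 2×2 (R1, R2 vs X, Y):
Let Player 1 play R1 with probability p. Expected payoff against X: 8p + 4(1−p) = 4p + 4; against Y: 4p + 8(1−p) = −4p + 8.
Setting these equal: 4p + 4 = −4p + 8 ⇒ 8p = 4 ⇒ p = 1/2, and the value is (4)·(1/2) + 4 = 6.
For Player 2: with q = P(X), equating R1's and R2's payoffs gives 4q + 4 = −4q + 8 ⇒ q = 1/2.

1/2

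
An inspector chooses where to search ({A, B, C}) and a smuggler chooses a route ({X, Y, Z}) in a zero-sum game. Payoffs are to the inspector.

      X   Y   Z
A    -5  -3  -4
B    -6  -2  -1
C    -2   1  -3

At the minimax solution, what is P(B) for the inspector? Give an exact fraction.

1/6

Row minima: A → -5, B → -6, C → -3; maximin = -3.
Column maxima: X → -2, Y → 1, Z → -1; minimax = -2.
-3 ≠ -2, so there is no saddle point; optimal play is mixed.
A is strictly dominated by C, so the inspector never plays it.
Y is strictly dominated by X (it gives the inspector strictly more in every row), so the smuggler never plays it.
On the remaining 2×2 (B, C vs X, Z):
Let the inspector play B with probability p. Expected payoff against X: (-6)p + (-2)(1−p) = −4p − 2; against Z: (-1)p + (-3)(1−p) = 2p − 3.
Setting these equal: −4p − 2 = 2p − 3 ⇒ −6p = -1 ⇒ p = 1/6, and the value is (-4)·(1/6) − 2 = -8/3.
For the smuggler: with q = P(X), equating B's and C's payoffs gives −5q − 1 = q − 3 ⇒ q = 1/3.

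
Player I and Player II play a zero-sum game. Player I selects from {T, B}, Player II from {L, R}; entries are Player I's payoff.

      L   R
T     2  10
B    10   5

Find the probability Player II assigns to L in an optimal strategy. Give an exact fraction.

5/13

Row minima: T → 2, B → 5; maximin = 5.
Column maxima: L → 10, R → 10; minimax = 10.
5 ≠ 10, so there is no saddle point; optimal play is mixed.
Let Player I play T with probability p. Expected payoff against L: 2p + 10(1−p) = −8p + 10; against R: 10p + 5(1−p) = 5p + 5.
Setting these equal: −8p + 10 = 5p + 5 ⇒ −13p = -5 ⇒ p = 5/13, and the value is (-8)·(5/13) + 10 = 90/13.
For Player II: with q = P(L), equating T's and B's payoffs gives −8q + 10 = 5q + 5 ⇒ q = 5/13.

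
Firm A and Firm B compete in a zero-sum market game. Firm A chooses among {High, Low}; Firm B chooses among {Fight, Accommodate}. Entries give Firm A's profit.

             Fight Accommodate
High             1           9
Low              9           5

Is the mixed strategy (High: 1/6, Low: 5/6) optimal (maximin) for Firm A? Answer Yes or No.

Against Fight this mix gives (1/6)·1 + (5/6)·9 = 23/3.
Against Accommodate this mix gives (1/6)·9 + (5/6)·5 = 17/3.
Firm B will play Accommodate, holding Firm A to 17/3. Shifting weight toward the row that does better against Accommodate would raise this floor (the equalizing mix achieves 19/3 against both Accommodate and Fight), so the proposed strategy is not optimal.

No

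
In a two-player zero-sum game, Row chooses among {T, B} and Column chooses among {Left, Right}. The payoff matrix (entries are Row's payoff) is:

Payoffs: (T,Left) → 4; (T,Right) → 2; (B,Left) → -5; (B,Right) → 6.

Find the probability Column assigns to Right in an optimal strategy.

9/13

Row minima: T → 2, B → -5; maximin = 2.
Column maxima: Left → 4, Right → 6; minimax = 4.
2 ≠ 4, so there is no saddle point; optimal play is mixed.
Let Row play T with probability p. Expected payoff against Left: 4p + (-5)(1−p) = 9p − 5; against Right: 2p + 6(1−p) = −4p + 6.
Setting these equal: 9p − 5 = −4p + 6 ⇒ 13p = 11 ⇒ p = 11/13, and the value is (9)·(11/13) − 5 = 34/13.
For Column: with q = P(Left), equating T's and B's payoffs gives 2q + 2 = −11q + 6 ⇒ q = 4/13.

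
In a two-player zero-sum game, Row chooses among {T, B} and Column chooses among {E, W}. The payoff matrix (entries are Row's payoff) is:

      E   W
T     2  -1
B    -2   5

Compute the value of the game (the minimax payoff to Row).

Row minima: T → -1, B → -2; maximin = -1.
Column maxima: E → 2, W → 5; minimax = 2.
-1 ≠ 2, so there is no saddle point; optimal play is mixed.
Let Row play T with probability p. Expected payoff against E: 2p + (-2)(1−p) = 4p − 2; against W: (-1)p + 5(1−p) = −6p + 5.
Setting these equal: 4p − 2 = −6p + 5 ⇒ 10p = 7 ⇒ p = 7/10, and the value is (4)·(7/10) − 2 = 4/5.
For Column: with q = P(E), equating T's and B's payoffs gives 3q − 1 = −7q + 5 ⇒ q = 3/5.

4/5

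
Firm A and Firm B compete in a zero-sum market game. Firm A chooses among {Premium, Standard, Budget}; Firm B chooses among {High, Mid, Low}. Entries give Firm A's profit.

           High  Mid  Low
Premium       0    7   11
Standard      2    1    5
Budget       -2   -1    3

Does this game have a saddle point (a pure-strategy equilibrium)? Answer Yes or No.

No

Row minima: Premium → 0, Standard → 1, Budget → -2; maximin = 1.
Column maxima: High → 2, Mid → 7, Low → 11; minimax = 2.
1 ≠ 2, so no pure-strategy equilibrium exists.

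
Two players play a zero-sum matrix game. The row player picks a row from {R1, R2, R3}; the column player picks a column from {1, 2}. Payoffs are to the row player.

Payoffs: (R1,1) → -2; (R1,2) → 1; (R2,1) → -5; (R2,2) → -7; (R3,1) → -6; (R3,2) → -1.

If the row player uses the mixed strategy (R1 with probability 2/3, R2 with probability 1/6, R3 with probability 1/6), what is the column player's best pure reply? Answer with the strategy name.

If the column player plays 1, the row player's expected payoff is (2/3)·(-2) + (1/6)·(-5) + (1/6)·(-6) = -19/6.
If the column player plays 2, the row player's expected payoff is (2/3)·1 + (1/6)·(-7) + (1/6)·(-1) = -2/3.
The column player minimizes the row player's payoff; the smallest is -19/6, so the best response is 1.

1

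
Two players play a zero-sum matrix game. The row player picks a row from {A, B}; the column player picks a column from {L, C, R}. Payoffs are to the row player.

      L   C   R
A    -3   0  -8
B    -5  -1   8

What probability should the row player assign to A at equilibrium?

Row minima: A → -8, B → -5; maximin = -5.
Column maxima: L → -3, C → 0, R → 8; minimax = -3.
-5 ≠ -3, so there is no saddle point; optimal play is mixed.
C is strictly dominated by L (it gives the row player strictly more in every row), so the column player never plays it.
On the remaining 2×2 (A, B vs L, R):
Let the row player play A with probability p. Expected payoff against L: (-3)p + (-5)(1−p) = 2p − 5; against R: (-8)p + 8(1−p) = −16p + 8.
Setting these equal: 2p − 5 = −16p + 8 ⇒ 18p = 13 ⇒ p = 13/18, and the value is (2)·(13/18) − 5 = -32/9.
For the column player: with q = P(L), equating A's and B's payoffs gives 5q − 8 = −13q + 8 ⇒ q = 8/9.

13/18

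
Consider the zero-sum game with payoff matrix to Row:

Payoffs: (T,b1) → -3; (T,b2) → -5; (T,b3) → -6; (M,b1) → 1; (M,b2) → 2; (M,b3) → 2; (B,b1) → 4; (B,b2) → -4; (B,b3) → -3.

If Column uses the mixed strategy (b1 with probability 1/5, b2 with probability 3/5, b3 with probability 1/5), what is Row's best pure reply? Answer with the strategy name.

M

Expected payoff of T: (1/5)·(-3) + (3/5)·(-5) + (1/5)·(-6) = -24/5.
Expected payoff of M: (1/5)·1 + (3/5)·2 + (1/5)·2 = 9/5.
Expected payoff of B: (1/5)·4 + (3/5)·(-4) + (1/5)·(-3) = -11/5.
The largest is 9/5, so Row's best response is M.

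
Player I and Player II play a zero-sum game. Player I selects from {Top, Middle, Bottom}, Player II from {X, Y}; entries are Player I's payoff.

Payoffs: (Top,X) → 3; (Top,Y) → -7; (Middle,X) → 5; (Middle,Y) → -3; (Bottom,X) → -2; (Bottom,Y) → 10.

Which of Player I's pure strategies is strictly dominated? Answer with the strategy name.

Top

Middle gives a strictly higher payoff than Top against every column: 5 > 3, -3 > -7.
So Top is strictly dominated and Player I never plays it.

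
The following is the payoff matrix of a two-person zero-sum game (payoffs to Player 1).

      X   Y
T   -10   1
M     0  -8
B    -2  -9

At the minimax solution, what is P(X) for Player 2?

Row minima: T → -10, M → -8, B → -9; maximin = -8.
Column maxima: X → 0, Y → 1; minimax = 0.
-8 ≠ 0, so there is no saddle point; optimal play is mixed.
B is strictly dominated by M, so Player 1 never plays it.
On the remaining 2×2 (T, M vs X, Y):
Let Player 1 play T with probability p. Expected payoff against X: (-10)p + 0(1−p) = −10p; against Y: 1p + (-8)(1−p) = 9p − 8.
Setting these equal: −10p = 9p − 8 ⇒ −19p = -8 ⇒ p = 8/19, and the value is (-10)·(8/19) = -80/19.
For Player 2: with q = P(X), equating T's and M's payoffs gives −11q + 1 = 8q − 8 ⇒ q = 9/19.

9/19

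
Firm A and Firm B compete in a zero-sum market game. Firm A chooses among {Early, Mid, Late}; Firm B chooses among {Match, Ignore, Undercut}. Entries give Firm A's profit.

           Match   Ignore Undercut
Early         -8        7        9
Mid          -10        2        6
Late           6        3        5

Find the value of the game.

Row minima: Early → -8, Mid → -10, Late → 3; maximin = 3.
Column maxima: Match → 6, Ignore → 7, Undercut → 9; minimax = 6.
3 ≠ 6, so there is no saddle point; optimal play is mixed.
Mid is strictly dominated by Early, so Firm A never plays it.
Undercut is strictly dominated by Ignore (it gives Firm A strictly more in every row), so Firm B never plays it.
On the remaining 2×2 (Early, Late vs Match, Ignore):
Let Firm A play Early with probability p. Expected payoff against Match: (-8)p + 6(1−p) = −14p + 6; against Ignore: 7p + 3(1−p) = 4p + 3.
Setting these equal: −14p + 6 = 4p + 3 ⇒ −18p = -3 ⇒ p = 1/6, and the value is (-14)·(1/6) + 6 = 11/3.
For Firm B: with q = P(Match), equating Early's and Late's payoffs gives −15q + 7 = 3q + 3 ⇒ q = 2/9.

11/3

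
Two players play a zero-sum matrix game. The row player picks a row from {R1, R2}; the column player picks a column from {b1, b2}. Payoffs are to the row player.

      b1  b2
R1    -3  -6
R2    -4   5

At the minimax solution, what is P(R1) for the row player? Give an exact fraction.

3/4

Row minima: R1 → -6, R2 → -4; maximin = -4.
Column maxima: b1 → -3, b2 → 5; minimax = -3.
-4 ≠ -3, so there is no saddle point; optimal play is mixed.
Let the row player play R1 with probability p. Expected payoff against b1: (-3)p + (-4)(1−p) = p − 4; against b2: (-6)p + 5(1−p) = −11p + 5.
Setting these equal: p − 4 = −11p + 5 ⇒ 12p = 9 ⇒ p = 3/4, and the value is (1)·(3/4) − 4 = -13/4.
For the column player: with q = P(b1), equating R1's and R2's payoffs gives 3q − 6 = −9q + 5 ⇒ q = 11/12.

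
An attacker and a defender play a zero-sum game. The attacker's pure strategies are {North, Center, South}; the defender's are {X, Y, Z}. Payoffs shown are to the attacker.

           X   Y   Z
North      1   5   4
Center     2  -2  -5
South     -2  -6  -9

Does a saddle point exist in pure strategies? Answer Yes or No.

Row minima: North → 1, Center → -5, South → -9; maximin = 1.
Column maxima: X → 2, Y → 5, Z → 4; minimax = 2.
1 ≠ 2, so no pure-strategy equilibrium exists.

No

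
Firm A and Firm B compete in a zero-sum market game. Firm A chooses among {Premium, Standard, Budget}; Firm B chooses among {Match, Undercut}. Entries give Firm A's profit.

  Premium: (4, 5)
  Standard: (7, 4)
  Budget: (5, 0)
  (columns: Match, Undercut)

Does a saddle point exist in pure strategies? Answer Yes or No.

Row minima: Premium → 4, Standard → 4, Budget → 0; maximin = 4.
Column maxima: Match → 7, Undercut → 5; minimax = 5.
4 ≠ 5, so no pure-strategy equilibrium exists.

No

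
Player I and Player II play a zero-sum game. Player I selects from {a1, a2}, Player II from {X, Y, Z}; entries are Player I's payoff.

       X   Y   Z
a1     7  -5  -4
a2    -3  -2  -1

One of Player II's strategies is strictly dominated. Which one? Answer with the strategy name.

Y holds Player I's payoff strictly below Z in every row: -5 < -4, -2 < -1.
So Z is strictly dominated for Player II.

Z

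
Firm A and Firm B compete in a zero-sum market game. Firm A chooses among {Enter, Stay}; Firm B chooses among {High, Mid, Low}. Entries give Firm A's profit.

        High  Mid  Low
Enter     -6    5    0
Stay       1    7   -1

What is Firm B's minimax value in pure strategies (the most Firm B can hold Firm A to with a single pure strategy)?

Column maxima: High → 1, Mid → 7, Low → 0.
The smallest of these is 0.

0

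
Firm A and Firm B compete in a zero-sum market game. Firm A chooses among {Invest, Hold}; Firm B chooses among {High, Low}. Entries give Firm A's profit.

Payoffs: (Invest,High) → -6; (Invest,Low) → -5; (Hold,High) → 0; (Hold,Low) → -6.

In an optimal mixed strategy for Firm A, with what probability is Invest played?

Row minima: Invest → -6, Hold → -6; maximin = -6.
Column maxima: High → 0, Low → -5; minimax = -5.
-6 ≠ -5, so there is no saddle point; optimal play is mixed.
Let Firm A play Invest with probability p. Expected payoff against High: (-6)p + 0(1−p) = −6p; against Low: (-5)p + (-6)(1−p) = p − 6.
Setting these equal: −6p = p − 6 ⇒ −7p = -6 ⇒ p = 6/7, and the value is (-6)·(6/7) = -36/7.
For Firm B: with q = P(High), equating Invest's and Hold's payoffs gives −q − 5 = 6q − 6 ⇒ q = 1/7.

6/7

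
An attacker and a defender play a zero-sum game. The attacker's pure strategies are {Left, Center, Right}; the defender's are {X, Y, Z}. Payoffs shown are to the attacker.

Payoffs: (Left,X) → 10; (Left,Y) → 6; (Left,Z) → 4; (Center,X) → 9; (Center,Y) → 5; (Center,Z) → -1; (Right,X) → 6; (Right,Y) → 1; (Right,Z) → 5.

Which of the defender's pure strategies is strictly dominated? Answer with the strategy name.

X

Y holds the attacker's payoff strictly below X in every row: 6 < 10, 5 < 9, 1 < 6.
So X is strictly dominated for the defender.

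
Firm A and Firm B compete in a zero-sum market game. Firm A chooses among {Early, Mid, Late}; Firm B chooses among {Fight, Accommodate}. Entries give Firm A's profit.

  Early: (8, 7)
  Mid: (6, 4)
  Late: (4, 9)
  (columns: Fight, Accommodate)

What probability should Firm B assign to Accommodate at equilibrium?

Row minima: Early → 7, Mid → 4, Late → 4; maximin = 7.
Column maxima: Fight → 8, Accommodate → 9; minimax = 8.
7 ≠ 8, so there is no saddle point; optimal play is mixed.
Mid is strictly dominated by Early, so Firm A never plays it.
On the remaining 2×2 (Early, Late vs Fight, Accommodate):
Let Firm A play Early with probability p. Expected payoff against Fight: 8p + 4(1−p) = 4p + 4; against Accommodate: 7p + 9(1−p) = −2p + 9.
Setting these equal: 4p + 4 = −2p + 9 ⇒ 6p = 5 ⇒ p = 5/6, and the value is (4)·(5/6) + 4 = 22/3.
For Firm B: with q = P(Fight), equating Early's and Late's payoffs gives q + 7 = −5q + 9 ⇒ q = 1/3.

2/3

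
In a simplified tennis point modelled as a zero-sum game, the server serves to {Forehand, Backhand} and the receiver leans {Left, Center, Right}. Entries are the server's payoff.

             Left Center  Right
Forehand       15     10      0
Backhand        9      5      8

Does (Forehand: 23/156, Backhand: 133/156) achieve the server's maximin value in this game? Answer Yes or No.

No

Against Left this mix gives (23/156)·15 + (133/156)·9 = 257/26.
Against Center this mix gives (23/156)·10 + (133/156)·5 = 895/156.
Against Right this mix gives (23/156)·0 + (133/156)·8 = 266/39.
The receiver will play Center, holding the server to 895/156. Shifting weight toward the row that does better against Center would raise this floor (the equalizing mix achieves 80/13 against both Center and Right), so the proposed strategy is not optimal.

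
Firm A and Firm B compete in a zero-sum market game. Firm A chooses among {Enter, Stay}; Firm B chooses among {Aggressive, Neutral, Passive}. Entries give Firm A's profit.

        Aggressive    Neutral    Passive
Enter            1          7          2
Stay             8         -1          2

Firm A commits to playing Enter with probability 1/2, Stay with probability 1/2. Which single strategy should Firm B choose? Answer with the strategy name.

Passive

If Firm B plays Aggressive, Firm A's expected payoff is (1/2)·1 + (1/2)·8 = 9/2.
If Firm B plays Neutral, Firm A's expected payoff is (1/2)·7 + (1/2)·(-1) = 3.
If Firm B plays Passive, Firm A's expected payoff is (1/2)·2 + (1/2)·2 = 2.
Firm B minimizes Firm A's payoff; the smallest is 2, so the best response is Passive.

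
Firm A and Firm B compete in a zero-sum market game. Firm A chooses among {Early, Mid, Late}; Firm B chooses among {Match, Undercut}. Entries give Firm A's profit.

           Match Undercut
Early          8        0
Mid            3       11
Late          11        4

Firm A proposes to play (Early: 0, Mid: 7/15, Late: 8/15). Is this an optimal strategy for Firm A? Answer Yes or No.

Against Match this mix gives (7/15)·3 + (8/15)·11 = 109/15.
Against Undercut this mix gives (7/15)·11 + (8/15)·4 = 109/15.
All of Firm B's active replies (Match, Undercut) yield 109/15, and no column does worse for Firm A. The mix makes Firm B indifferent and guarantees 109/15, so it is optimal.

Yes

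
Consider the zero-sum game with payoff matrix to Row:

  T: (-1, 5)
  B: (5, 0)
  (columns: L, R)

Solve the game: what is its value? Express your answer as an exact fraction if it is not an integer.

Row minima: T → -1, B → 0; maximin = 0.
Column maxima: L → 5, R → 5; minimax = 5.
0 ≠ 5, so there is no saddle point; optimal play is mixed.
Let Row play T with probability p. Expected payoff against L: (-1)p + 5(1−p) = −6p + 5; against R: 5p + 0(1−p) = 5p.
Setting these equal: −6p + 5 = 5p ⇒ −11p = -5 ⇒ p = 5/11, and the value is (-6)·(5/11) + 5 = 25/11.
For Column: with q = P(L), equating T's and B's payoffs gives −6q + 5 = 5q ⇒ q = 5/11.

25/11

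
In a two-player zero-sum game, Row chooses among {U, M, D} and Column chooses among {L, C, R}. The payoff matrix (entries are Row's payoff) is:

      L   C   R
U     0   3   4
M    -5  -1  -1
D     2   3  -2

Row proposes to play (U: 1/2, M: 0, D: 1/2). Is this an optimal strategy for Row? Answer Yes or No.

Yes

Against L this mix gives (1/2)·0 + (1/2)·2 = 1.
Against C this mix gives (1/2)·3 + (1/2)·3 = 3.
Against R this mix gives (1/2)·4 + (1/2)·(-2) = 1.
All of Column's active replies (L, R) yield 1, and no column does worse for Row. The mix makes Column indifferent and guarantees 1, so it is optimal.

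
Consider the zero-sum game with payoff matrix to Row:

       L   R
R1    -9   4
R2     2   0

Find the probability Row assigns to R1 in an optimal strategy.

Row minima: R1 → -9, R2 → 0; maximin = 0.
Column maxima: L → 2, R → 4; minimax = 2.
0 ≠ 2, so there is no saddle point; optimal play is mixed.
Let Row play R1 with probability p. Expected payoff against L: (-9)p + 2(1−p) = −11p + 2; against R: 4p + 0(1−p) = 4p.
Setting these equal: −11p + 2 = 4p ⇒ −15p = -2 ⇒ p = 2/15, and the value is (-11)·(2/15) + 2 = 8/15.
For Column: with q = P(L), equating R1's and R2's payoffs gives −13q + 4 = 2q ⇒ q = 4/15.

2/15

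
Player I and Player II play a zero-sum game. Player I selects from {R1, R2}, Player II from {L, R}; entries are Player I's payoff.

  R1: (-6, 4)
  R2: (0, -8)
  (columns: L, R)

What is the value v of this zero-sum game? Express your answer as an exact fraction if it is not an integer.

Row minima: R1 → -6, R2 → -8; maximin = -6.
Column maxima: L → 0, R → 4; minimax = 0.
-6 ≠ 0, so there is no saddle point; optimal play is mixed.
Let Player I play R1 with probability p. Expected payoff against L: (-6)p + 0(1−p) = −6p; against R: 4p + (-8)(1−p) = 12p − 8.
Setting these equal: −6p = 12p − 8 ⇒ −18p = -8 ⇒ p = 4/9, and the value is (-6)·(4/9) = -8/3.
For Player II: with q = P(L), equating R1's and R2's payoffs gives −10q + 4 = 8q − 8 ⇒ q = 2/3.

-8/3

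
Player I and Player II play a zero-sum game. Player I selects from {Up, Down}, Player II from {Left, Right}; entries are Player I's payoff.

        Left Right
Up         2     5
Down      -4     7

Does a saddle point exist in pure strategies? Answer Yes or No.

Row minima: Up → 2, Down → -4; maximin = 2.
Column maxima: Left → 2, Right → 7; minimax = 2.
maximin = minimax = 2, so a saddle point exists.

Yes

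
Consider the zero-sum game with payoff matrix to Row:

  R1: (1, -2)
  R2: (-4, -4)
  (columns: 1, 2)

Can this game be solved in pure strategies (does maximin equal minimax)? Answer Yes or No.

Row minima: R1 → -2, R2 → -4; maximin = -2.
Column maxima: 1 → 1, 2 → -2; minimax = -2.
maximin = minimax = -2, so a saddle point exists.

Yes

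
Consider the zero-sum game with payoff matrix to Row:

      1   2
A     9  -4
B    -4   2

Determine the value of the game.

Row minima: A → -4, B → -4; maximin = -4.
Column maxima: 1 → 9, 2 → 2; minimax = 2.
-4 ≠ 2, so there is no saddle point; optimal play is mixed.
Let Row play A with probability p. Expected payoff against 1: 9p + (-4)(1−p) = 13p − 4; against 2: (-4)p + 2(1−p) = −6p + 2.
Setting these equal: 13p − 4 = −6p + 2 ⇒ 19p = 6 ⇒ p = 6/19, and the value is (13)·(6/19) − 4 = 2/19.
For Column: with q = P(1), equating A's and B's payoffs gives 13q − 4 = −6q + 2 ⇒ q = 6/19.

2/19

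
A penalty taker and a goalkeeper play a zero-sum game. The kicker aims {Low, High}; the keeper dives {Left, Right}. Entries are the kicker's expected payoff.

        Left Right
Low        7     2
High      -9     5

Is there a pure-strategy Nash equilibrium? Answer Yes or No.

Row minima: Low → 2, High → -9; maximin = 2.
Column maxima: Left → 7, Right → 5; minimax = 5.
2 ≠ 5, so no pure-strategy equilibrium exists.

No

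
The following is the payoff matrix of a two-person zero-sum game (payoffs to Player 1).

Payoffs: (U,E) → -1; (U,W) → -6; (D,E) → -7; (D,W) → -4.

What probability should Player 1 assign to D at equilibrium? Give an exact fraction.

5/8

Row minima: U → -6, D → -7; maximin = -6.
Column maxima: E → -1, W → -4; minimax = -4.
-6 ≠ -4, so there is no saddle point; optimal play is mixed.
Let Player 1 play U with probability p. Expected payoff against E: (-1)p + (-7)(1−p) = 6p − 7; against W: (-6)p + (-4)(1−p) = −2p − 4.
Setting these equal: 6p − 7 = −2p − 4 ⇒ 8p = 3 ⇒ p = 3/8, and the value is (6)·(3/8) − 7 = -19/4.
For Player 2: with q = P(E), equating U's and D's payoffs gives 5q − 6 = −3q − 4 ⇒ q = 1/4.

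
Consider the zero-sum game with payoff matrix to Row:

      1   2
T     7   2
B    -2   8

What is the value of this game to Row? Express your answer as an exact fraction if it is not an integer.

Row minima: T → 2, B → -2; maximin = 2.
Column maxima: 1 → 7, 2 → 8; minimax = 7.
2 ≠ 7, so there is no saddle point; optimal play is mixed.
Let Row play T with probability p. Expected payoff against 1: 7p + (-2)(1−p) = 9p − 2; against 2: 2p + 8(1−p) = −6p + 8.
Setting these equal: 9p − 2 = −6p + 8 ⇒ 15p = 10 ⇒ p = 2/3, and the value is (9)·(2/3) − 2 = 4.
For Column: with q = P(1), equating T's and B's payoffs gives 5q + 2 = −10q + 8 ⇒ q = 2/5.

4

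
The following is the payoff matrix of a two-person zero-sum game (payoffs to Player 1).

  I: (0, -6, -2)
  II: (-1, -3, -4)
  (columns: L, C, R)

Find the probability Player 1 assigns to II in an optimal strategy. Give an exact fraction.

4/5

Row minima: I → -6, II → -4; maximin = -4.
Column maxima: L → 0, C → -3, R → -2; minimax = -3.
-4 ≠ -3, so there is no saddle point; optimal play is mixed.
L is strictly dominated by C (it gives Player 1 strictly more in every row), so Player 2 never plays it.
On the remaining 2×2 (I, II vs C, R):
Let Player 1 play I with probability p. Expected payoff against C: (-6)p + (-3)(1−p) = −3p − 3; against R: (-2)p + (-4)(1−p) = 2p − 4.
Setting these equal: −3p − 3 = 2p − 4 ⇒ −5p = -1 ⇒ p = 1/5, and the value is (-3)·(1/5) − 3 = -18/5.
For Player 2: with q = P(C), equating I's and II's payoffs gives −4q − 2 = q − 4 ⇒ q = 2/5.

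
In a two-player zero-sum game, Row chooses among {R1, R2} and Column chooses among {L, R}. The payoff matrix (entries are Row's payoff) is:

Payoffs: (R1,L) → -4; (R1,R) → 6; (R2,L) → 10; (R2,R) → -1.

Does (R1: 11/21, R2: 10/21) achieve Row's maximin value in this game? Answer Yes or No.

Yes

Against L this mix gives (11/21)·(-4) + (10/21)·10 = 8/3.
Against R this mix gives (11/21)·6 + (10/21)·(-1) = 8/3.
All of Column's active replies (L, R) yield 8/3, and no column does worse for Row. The mix makes Column indifferent and guarantees 8/3, so it is optimal.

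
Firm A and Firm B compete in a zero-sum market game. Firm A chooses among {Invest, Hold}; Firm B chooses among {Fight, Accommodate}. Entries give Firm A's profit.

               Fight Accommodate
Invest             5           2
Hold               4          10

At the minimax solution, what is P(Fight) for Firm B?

8/9

Row minima: Invest → 2, Hold → 4; maximin = 4.
Column maxima: Fight → 5, Accommodate → 10; minimax = 5.
4 ≠ 5, so there is no saddle point; optimal play is mixed.
Let Firm A play Invest with probability p. Expected payoff against Fight: 5p + 4(1−p) = p + 4; against Accommodate: 2p + 10(1−p) = −8p + 10.
Setting these equal: p + 4 = −8p + 10 ⇒ 9p = 6 ⇒ p = 2/3, and the value is (1)·(2/3) + 4 = 14/3.
For Firm B: with q = P(Fight), equating Invest's and Hold's payoffs gives 3q + 2 = −6q + 10 ⇒ q = 8/9.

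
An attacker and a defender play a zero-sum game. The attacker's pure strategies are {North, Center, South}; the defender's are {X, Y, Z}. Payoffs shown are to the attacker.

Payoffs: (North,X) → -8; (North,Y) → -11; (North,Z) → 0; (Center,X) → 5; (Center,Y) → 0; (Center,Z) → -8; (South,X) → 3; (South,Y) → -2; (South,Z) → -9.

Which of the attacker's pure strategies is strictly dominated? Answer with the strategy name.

South

Center gives a strictly higher payoff than South against every column: 5 > 3, 0 > -2, -8 > -9.
So South is strictly dominated and the attacker never plays it.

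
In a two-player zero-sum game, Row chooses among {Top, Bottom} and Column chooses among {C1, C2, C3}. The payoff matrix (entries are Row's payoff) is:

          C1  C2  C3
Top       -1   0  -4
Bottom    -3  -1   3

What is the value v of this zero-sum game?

-5/3

Row minima: Top → -4, Bottom → -3; maximin = -3.
Column maxima: C1 → -1, C2 → 0, C3 → 3; minimax = -1.
-3 ≠ -1, so there is no saddle point; optimal play is mixed.
C2 is strictly dominated by C1 (it gives Row strictly more in every row), so Column never plays it.
On the remaining 2×2 (Top, Bottom vs C1, C3):
Let Row play Top with probability p. Expected payoff against C1: (-1)p + (-3)(1−p) = 2p − 3; against C3: (-4)p + 3(1−p) = −7p + 3.
Setting these equal: 2p − 3 = −7p + 3 ⇒ 9p = 6 ⇒ p = 2/3, and the value is (2)·(2/3) − 3 = -5/3.
For Column: with q = P(C1), equating Top's and Bottom's payoffs gives 3q − 4 = −6q + 3 ⇒ q = 7/9.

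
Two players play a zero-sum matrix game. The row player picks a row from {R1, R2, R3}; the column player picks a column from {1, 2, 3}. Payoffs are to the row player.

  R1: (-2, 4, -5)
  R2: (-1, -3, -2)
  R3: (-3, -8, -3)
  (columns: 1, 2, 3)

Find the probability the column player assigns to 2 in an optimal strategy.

3/10

Row minima: R1 → -5, R2 → -3, R3 → -8; maximin = -3.
Column maxima: 1 → -1, 2 → 4, 3 → -2; minimax = -2.
-3 ≠ -2, so there is no saddle point; optimal play is mixed.
R3 is strictly dominated by R2, so the row player never plays it.
With R3 eliminated, 1 is strictly dominated by 3 (it gives the row player strictly more in every remaining row), so the column player never plays it.
On the remaining 2×2 (R1, R2 vs 2, 3):
Let the row player play R1 with probability p. Expected payoff against 2: 4p + (-3)(1−p) = 7p − 3; against 3: (-5)p + (-2)(1−p) = −3p − 2.
Setting these equal: 7p − 3 = −3p − 2 ⇒ 10p = 1 ⇒ p = 1/10, and the value is (7)·(1/10) − 3 = -23/10.
For the column player: with q = P(2), equating R1's and R2's payoffs gives 9q − 5 = −q − 2 ⇒ q = 3/10.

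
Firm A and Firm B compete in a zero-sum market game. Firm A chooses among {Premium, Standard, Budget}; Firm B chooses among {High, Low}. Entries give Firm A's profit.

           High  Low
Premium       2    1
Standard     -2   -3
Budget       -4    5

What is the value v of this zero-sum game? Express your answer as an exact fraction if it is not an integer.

Row minima: Premium → 1, Standard → -3, Budget → -4; maximin = 1.
Column maxima: High → 2, Low → 5; minimax = 2.
1 ≠ 2, so there is no saddle point; optimal play is mixed.
Standard is strictly dominated by Premium, so Firm A never plays it.
On the remaining 2×2 (Premium, Budget vs High, Low):
Let Firm A play Premium with probability p. Expected payoff against High: 2p + (-4)(1−p) = 6p − 4; against Low: 1p + 5(1−p) = −4p + 5.
Setting these equal: 6p − 4 = −4p + 5 ⇒ 10p = 9 ⇒ p = 9/10, and the value is (6)·(9/10) − 4 = 7/5.
For Firm B: with q = P(High), equating Premium's and Budget's payoffs gives q + 1 = −9q + 5 ⇒ q = 2/5.

7/5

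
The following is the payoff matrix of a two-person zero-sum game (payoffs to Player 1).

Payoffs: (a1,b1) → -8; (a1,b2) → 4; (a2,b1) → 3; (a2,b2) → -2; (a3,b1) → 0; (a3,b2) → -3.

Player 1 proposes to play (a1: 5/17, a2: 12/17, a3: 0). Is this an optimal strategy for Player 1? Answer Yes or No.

Yes

Against b1 this mix gives (5/17)·(-8) + (12/17)·3 = -4/17.
Against b2 this mix gives (5/17)·4 + (12/17)·(-2) = -4/17.
All of Player 2's active replies (b1, b2) yield -4/17, and no column does worse for Player 1. The mix makes Player 2 indifferent and guarantees -4/17, so it is optimal.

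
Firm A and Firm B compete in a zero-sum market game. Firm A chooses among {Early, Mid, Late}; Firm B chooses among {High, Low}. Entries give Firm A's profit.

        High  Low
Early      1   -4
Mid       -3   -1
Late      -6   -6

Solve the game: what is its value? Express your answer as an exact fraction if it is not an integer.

Row minima: Early → -4, Mid → -3, Late → -6; maximin = -3.
Column maxima: High → 1, Low → -1; minimax = -1.
-3 ≠ -1, so there is no saddle point; optimal play is mixed.
Late is strictly dominated by Early, so Firm A never plays it.
On the remaining 2×2 (Early, Mid vs High, Low):
Let Firm A play Early with probability p. Expected payoff against High: 1p + (-3)(1−p) = 4p − 3; against Low: (-4)p + (-1)(1−p) = −3p − 1.
Setting these equal: 4p − 3 = −3p − 1 ⇒ 7p = 2 ⇒ p = 2/7, and the value is (4)·(2/7) − 3 = -13/7.
For Firm B: with q = P(High), equating Early's and Mid's payoffs gives 5q − 4 = −2q − 1 ⇒ q = 3/7.

-13/7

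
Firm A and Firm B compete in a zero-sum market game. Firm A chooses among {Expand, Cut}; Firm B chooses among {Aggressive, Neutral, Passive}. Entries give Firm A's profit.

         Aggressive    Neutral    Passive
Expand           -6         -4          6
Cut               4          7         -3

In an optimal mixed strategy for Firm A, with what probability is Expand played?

Row minima: Expand → -6, Cut → -3; maximin = -3.
Column maxima: Aggressive → 4, Neutral → 7, Passive → 6; minimax = 4.
-3 ≠ 4, so there is no saddle point; optimal play is mixed.
Neutral is strictly dominated by Aggressive (it gives Firm A strictly more in every row), so Firm B never plays it.
On the remaining 2×2 (Expand, Cut vs Aggressive, Passive):
Let Firm A play Expand with probability p. Expected payoff against Aggressive: (-6)p + 4(1−p) = −10p + 4; against Passive: 6p + (-3)(1−p) = 9p − 3.
Setting these equal: −10p + 4 = 9p − 3 ⇒ −19p = -7 ⇒ p = 7/19, and the value is (-10)·(7/19) + 4 = 6/19.
For Firm B: with q = P(Aggressive), equating Expand's and Cut's payoffs gives −12q + 6 = 7q − 3 ⇒ q = 9/19.

7/19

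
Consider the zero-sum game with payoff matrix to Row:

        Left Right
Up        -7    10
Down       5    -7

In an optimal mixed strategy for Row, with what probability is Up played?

12/29

Row minima: Up → -7, Down → -7; maximin = -7.
Column maxima: Left → 5, Right → 10; minimax = 5.
-7 ≠ 5, so there is no saddle point; optimal play is mixed.
Let Row play Up with probability p. Expected payoff against Left: (-7)p + 5(1−p) = −12p + 5; against Right: 10p + (-7)(1−p) = 17p − 7.
Setting these equal: −12p + 5 = 17p − 7 ⇒ −29p = -12 ⇒ p = 12/29, and the value is (-12)·(12/29) + 5 = 1/29.
For Column: with q = P(Left), equating Up's and Down's payoffs gives −17q + 10 = 12q − 7 ⇒ q = 17/29.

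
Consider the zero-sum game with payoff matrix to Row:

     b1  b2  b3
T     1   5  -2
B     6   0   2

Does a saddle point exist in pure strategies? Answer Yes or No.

Row minima: T → -2, B → 0; maximin = 0.
Column maxima: b1 → 6, b2 → 5, b3 → 2; minimax = 2.
0 ≠ 2, so no pure-strategy equilibrium exists.

No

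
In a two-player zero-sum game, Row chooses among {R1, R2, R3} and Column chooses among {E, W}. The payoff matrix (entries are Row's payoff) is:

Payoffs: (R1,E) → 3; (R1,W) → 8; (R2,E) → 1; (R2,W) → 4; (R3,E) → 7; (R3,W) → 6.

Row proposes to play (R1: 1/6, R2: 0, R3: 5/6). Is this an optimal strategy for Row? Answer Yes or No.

Against E this mix gives (1/6)·3 + (5/6)·7 = 19/3.
Against W this mix gives (1/6)·8 + (5/6)·6 = 19/3.
All of Column's active replies (E, W) yield 19/3, and no column does worse for Row. The mix makes Column indifferent and guarantees 19/3, so it is optimal.

Yes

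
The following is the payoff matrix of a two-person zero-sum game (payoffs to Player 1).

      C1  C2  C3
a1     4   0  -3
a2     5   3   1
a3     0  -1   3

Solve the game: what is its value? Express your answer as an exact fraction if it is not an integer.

Row minima: a1 → -3, a2 → 1, a3 → -1; maximin = 1.
Column maxima: C1 → 5, C2 → 3, C3 → 3; minimax = 3.
1 ≠ 3, so there is no saddle point; optimal play is mixed.
a1 is strictly dominated by a2, so Player 1 never plays it.
C1 is strictly dominated by C2 (it gives Player 1 strictly more in every row), so Player 2 never plays it.
On the remaining 2×2 (a2, a3 vs C2, C3):
Let Player 1 play a2 with probability p. Expected payoff against C2: 3p + (-1)(1−p) = 4p − 1; against C3: 1p + 3(1−p) = −2p + 3.
Setting these equal: 4p − 1 = −2p + 3 ⇒ 6p = 4 ⇒ p = 2/3, and the value is (4)·(2/3) − 1 = 5/3.
For Player 2: with q = P(C2), equating a2's and a3's payoffs gives 2q + 1 = −4q + 3 ⇒ q = 1/3.

5/3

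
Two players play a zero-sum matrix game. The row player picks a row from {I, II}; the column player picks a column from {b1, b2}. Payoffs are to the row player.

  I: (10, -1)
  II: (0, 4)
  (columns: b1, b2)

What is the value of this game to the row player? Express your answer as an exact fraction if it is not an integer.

Row minima: I → -1, II → 0; maximin = 0.
Column maxima: b1 → 10, b2 → 4; minimax = 4.
0 ≠ 4, so there is no saddle point; optimal play is mixed.
Let the row player play I with probability p. Expected payoff against b1: 10p + 0(1−p) = 10p; against b2: (-1)p + 4(1−p) = −5p + 4.
Setting these equal: 10p = −5p + 4 ⇒ 15p = 4 ⇒ p = 4/15, and the value is (10)·(4/15) = 8/3.
For the column player: with q = P(b1), equating I's and II's payoffs gives 11q − 1 = −4q + 4 ⇒ q = 1/3.

8/3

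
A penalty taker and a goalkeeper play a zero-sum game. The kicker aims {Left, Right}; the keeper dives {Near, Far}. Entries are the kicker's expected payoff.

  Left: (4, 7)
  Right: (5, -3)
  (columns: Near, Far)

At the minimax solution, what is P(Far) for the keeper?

Row minima: Left → 4, Right → -3; maximin = 4.
Column maxima: Near → 5, Far → 7; minimax = 5.
4 ≠ 5, so there is no saddle point; optimal play is mixed.
Let the kicker play Left with probability p. Expected payoff against Near: 4p + 5(1−p) = −p + 5; against Far: 7p + (-3)(1−p) = 10p − 3.
Setting these equal: −p + 5 = 10p − 3 ⇒ −11p = -8 ⇒ p = 8/11, and the value is (-1)·(8/11) + 5 = 47/11.
For the keeper: with q = P(Near), equating Left's and Right's payoffs gives −3q + 7 = 8q − 3 ⇒ q = 10/11.

1/11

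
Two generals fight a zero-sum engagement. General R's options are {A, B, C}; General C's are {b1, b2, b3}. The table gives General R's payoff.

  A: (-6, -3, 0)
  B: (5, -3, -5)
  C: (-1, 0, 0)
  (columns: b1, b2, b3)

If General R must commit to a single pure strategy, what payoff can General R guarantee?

Row minima: A → -6, B → -5, C → -1.
The best of these is -1.

-1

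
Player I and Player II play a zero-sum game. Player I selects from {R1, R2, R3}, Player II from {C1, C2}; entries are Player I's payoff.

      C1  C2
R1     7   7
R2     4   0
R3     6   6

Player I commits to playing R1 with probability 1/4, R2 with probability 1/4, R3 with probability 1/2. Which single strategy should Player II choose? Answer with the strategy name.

If Player II plays C1, Player I's expected payoff is (1/4)·7 + (1/4)·4 + (1/2)·6 = 23/4.
If Player II plays C2, Player I's expected payoff is (1/4)·7 + (1/4)·0 + (1/2)·6 = 19/4.
Player II minimizes Player I's payoff; the smallest is 19/4, so the best response is C2.

C2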